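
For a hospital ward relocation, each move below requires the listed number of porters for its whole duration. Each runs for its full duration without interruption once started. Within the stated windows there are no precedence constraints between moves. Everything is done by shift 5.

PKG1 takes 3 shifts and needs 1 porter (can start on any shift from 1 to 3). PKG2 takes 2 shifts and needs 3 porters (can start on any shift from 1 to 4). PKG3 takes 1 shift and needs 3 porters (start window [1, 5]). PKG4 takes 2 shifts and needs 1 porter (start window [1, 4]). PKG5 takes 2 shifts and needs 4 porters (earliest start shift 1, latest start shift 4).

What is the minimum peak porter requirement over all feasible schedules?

Early-start (PKG1@1, PKG2@1, PKG3@1, PKG4@1, PKG5@1) gives peak 12: s1:12  s2:9  s3:1  s4:0  s5:0.
Shift PKG3→3, PKG5→4.
Schedule PKG1@1, PKG2@1, PKG3@3, PKG4@1, PKG5@4: s1:5  s2:5  s3:4  s4:4  s5:4 — peak 5.
Total porter-shifts = 22 over 5 shifts ⇒ peak ≥ ⌈22/5⌉ = 5, so 5 is optimal.

5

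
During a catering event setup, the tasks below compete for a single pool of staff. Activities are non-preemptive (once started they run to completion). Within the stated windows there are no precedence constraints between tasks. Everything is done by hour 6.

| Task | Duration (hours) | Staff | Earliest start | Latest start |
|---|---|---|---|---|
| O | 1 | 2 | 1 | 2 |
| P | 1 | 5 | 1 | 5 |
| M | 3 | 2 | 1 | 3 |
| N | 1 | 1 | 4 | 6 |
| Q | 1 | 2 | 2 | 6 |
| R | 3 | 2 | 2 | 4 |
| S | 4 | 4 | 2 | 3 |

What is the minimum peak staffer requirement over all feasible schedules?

7

Early-start (O@1, P@1, M@1, N@4, Q@2, R@2, S@2) gives peak 10: h1:9  h2:10  h3:8  h4:7  h5:4  h6:0.
Shift O→2, R→4, S→3.
Schedule O@2, P@1, M@1, N@4, Q@2, R@4, S@3: h1:7  h2:6  h3:6  h4:7  h5:6  h6:6 — peak 7.
Total staffer-hours = 38 over 6 hours ⇒ peak ≥ ⌈38/6⌉ = 7, so 7 is optimal.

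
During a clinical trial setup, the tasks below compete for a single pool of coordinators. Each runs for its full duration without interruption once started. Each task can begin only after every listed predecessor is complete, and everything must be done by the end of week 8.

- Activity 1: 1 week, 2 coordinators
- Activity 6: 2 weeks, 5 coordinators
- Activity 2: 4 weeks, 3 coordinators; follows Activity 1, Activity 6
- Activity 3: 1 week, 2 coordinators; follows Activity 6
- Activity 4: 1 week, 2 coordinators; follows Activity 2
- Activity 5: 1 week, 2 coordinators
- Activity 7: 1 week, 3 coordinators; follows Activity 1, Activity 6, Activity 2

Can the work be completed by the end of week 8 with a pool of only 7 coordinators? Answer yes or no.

Schedule Activity 1@1, Activity 6@2, Activity 2@4, Activity 3@4, Activity 4@8, Activity 5@1, Activity 7@8: w1:4  w2:5  w3:5  w4:5  w5:3  w6:3  w7:3  w8:5 — peak 5 ≤ 7.

yes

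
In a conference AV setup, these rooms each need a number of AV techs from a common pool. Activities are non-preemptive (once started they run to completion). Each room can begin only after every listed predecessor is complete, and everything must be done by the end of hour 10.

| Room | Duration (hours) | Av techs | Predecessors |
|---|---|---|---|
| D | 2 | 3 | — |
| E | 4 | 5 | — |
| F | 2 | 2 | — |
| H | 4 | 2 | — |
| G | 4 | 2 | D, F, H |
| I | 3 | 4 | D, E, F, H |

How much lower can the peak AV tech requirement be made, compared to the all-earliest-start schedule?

Early-start peak: h1:12  h2:12  h3:7  h4:7  h5:6  h6:6  h7:6  h8:2  h9:0  h10:0 ⇒ 12.
Leveled (D@1, E@3, F@1, H@1, G@5, I@7): h1:7  h2:7  h3:7  h4:7  h5:7  h6:7  h7:6  h8:6  h9:4  h10:0 ⇒ 7.
Reduction 12 − 7 = 5.

5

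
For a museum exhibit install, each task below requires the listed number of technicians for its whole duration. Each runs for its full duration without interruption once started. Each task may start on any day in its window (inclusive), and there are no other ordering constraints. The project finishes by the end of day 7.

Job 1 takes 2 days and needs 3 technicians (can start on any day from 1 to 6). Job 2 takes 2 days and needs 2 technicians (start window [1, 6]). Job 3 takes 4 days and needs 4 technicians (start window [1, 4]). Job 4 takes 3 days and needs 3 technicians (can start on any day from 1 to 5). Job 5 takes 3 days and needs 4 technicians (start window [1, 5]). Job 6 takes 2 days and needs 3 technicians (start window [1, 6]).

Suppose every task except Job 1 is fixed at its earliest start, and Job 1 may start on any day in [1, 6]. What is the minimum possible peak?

16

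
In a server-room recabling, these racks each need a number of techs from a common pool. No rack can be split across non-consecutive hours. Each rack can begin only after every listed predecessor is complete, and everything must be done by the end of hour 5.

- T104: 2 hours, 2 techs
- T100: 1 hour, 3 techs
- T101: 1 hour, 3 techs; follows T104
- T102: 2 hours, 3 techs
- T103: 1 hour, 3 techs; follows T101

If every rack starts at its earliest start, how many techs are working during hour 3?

At early start, hour 3 has: T101.
Demand: 3 = 3.

3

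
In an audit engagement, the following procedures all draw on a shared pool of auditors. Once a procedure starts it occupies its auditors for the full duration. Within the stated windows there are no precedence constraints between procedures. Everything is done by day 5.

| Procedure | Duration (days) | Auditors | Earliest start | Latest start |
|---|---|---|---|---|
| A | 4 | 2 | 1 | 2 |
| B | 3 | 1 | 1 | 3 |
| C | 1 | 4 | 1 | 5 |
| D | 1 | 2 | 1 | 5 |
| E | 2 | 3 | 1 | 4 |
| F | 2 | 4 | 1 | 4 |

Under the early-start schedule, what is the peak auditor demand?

16

Early-start schedule: A@1, B@1, C@1, D@1, E@1, F@1.
Load per day: day 1: 16, day 2: 10, day 3: 3, day 4: 2, day 5: 0.
Peak is 16.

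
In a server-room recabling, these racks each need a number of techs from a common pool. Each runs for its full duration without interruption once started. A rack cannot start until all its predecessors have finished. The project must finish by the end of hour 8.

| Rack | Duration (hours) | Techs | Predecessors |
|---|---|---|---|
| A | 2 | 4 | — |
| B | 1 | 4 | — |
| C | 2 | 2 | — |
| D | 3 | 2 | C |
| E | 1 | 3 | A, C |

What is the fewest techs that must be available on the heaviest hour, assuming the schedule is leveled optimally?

Early-start (A@1, B@1, C@1, D@3, E@3) gives peak 10: h1:10  h2:6  h3:5  h4:2  h5:2  h6:0  h7:0  h8:0.
Shift B→3, C→4, D→6, E→6.
Schedule A@1, B@3, C@4, D@6, E@6: h1:4  h2:4  h3:4  h4:2  h5:2  h6:5  h7:2  h8:2 — peak 5.

5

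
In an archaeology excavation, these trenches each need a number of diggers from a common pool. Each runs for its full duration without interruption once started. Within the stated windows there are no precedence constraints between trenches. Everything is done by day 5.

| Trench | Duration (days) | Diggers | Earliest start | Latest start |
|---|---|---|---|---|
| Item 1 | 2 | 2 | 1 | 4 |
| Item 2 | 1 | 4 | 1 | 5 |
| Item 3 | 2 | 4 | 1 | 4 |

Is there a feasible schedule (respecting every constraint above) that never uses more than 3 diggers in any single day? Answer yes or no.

Total digger-days = 16; over 5 days the average is 16/5 > 3, so some day must exceed 3.

no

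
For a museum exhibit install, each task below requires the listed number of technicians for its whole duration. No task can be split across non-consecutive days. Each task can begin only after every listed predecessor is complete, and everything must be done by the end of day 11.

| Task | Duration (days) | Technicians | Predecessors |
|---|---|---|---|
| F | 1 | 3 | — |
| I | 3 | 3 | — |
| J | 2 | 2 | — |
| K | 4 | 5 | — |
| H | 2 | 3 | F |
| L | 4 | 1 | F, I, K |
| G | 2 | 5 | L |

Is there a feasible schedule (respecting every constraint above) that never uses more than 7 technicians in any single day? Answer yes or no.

The minimum achievable peak is 8; 7 < 8, so no feasible schedule stays within the cap.

no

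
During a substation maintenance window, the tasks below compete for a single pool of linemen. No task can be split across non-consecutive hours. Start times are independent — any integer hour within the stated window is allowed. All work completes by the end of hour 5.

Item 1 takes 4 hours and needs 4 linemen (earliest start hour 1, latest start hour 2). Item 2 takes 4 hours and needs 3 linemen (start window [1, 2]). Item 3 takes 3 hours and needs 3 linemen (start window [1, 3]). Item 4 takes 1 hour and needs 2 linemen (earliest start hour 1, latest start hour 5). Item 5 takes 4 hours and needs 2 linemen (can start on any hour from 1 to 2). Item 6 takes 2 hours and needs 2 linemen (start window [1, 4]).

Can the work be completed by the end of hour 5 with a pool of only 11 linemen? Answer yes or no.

The minimum achievable peak is 12; 11 < 12, so no feasible schedule stays within the cap.

no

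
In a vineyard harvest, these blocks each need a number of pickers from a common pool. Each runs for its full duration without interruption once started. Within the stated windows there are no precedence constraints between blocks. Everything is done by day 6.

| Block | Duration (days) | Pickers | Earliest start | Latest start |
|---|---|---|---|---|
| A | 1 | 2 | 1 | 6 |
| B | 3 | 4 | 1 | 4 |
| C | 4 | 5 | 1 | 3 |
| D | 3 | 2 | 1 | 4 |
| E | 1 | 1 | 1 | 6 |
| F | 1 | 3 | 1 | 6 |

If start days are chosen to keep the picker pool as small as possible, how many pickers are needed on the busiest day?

9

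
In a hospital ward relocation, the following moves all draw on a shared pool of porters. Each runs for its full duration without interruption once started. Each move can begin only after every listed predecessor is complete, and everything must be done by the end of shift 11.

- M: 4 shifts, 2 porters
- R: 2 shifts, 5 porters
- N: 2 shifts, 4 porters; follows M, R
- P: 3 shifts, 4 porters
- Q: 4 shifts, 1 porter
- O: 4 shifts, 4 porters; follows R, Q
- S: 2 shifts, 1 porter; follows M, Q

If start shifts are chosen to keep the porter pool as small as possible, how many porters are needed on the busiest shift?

Early-start (M@1, R@1, N@5, P@1, Q@1, O@5, S@5) gives peak 12: s1:12  s2:12  s3:7  s4:3  s5:9  s6:9  s7:4  s8:4  s9:0  s10:0  s11:0.
Shift M→5, N→10, P→3, O→6, S→9.
Schedule M@5, R@1, N@10, P@3, Q@1, O@6, S@9: s1:6  s2:6  s3:5  s4:5  s5:6  s6:6  s7:6  s8:6  s9:5  s10:5  s11:4 — peak 6.
Total porter-shifts = 60 over 11 shifts ⇒ peak ≥ ⌈60/11⌉ = 6, so 6 is optimal.

6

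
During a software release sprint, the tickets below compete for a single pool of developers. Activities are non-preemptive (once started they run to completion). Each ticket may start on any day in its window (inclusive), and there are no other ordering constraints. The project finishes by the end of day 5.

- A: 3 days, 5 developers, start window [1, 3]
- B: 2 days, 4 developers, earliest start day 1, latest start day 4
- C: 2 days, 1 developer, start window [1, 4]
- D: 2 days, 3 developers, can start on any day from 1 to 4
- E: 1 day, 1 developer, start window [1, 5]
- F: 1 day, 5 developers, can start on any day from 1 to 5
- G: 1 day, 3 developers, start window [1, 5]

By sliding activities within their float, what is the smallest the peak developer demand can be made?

Early-start (A@1, B@1, C@1, D@1, E@1, F@1, G@1) gives peak 22: d1:22  d2:13  d3:5  d4:0  d5:0.
Shift C→3, D→3, E→4, F→5, G→4.
Schedule A@1, B@1, C@3, D@3, E@4, F@5, G@4: d1:9  d2:9  d3:9  d4:8  d5:5 — peak 9.

9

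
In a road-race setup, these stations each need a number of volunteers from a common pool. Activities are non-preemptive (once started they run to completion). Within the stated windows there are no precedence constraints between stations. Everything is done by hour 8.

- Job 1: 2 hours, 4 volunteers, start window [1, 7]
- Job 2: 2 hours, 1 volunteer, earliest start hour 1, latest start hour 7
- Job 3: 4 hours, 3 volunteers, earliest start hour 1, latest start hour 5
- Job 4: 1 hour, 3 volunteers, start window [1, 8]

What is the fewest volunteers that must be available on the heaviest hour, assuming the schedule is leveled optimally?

4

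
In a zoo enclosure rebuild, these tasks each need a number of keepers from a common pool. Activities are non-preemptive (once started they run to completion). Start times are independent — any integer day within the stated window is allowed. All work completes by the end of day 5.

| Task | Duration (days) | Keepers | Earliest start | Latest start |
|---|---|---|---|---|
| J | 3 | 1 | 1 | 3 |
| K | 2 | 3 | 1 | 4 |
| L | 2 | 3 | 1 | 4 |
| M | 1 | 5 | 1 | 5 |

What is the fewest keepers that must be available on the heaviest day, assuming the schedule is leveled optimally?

5

Early-start (J@1, K@1, L@1, M@1) gives peak 12: d1:12  d2:7  d3:1  d4:0  d5:0.
Shift L→3, M→5.
Schedule J@1, K@1, L@3, M@5: d1:4  d2:4  d3:4  d4:3  d5:5 — peak 5.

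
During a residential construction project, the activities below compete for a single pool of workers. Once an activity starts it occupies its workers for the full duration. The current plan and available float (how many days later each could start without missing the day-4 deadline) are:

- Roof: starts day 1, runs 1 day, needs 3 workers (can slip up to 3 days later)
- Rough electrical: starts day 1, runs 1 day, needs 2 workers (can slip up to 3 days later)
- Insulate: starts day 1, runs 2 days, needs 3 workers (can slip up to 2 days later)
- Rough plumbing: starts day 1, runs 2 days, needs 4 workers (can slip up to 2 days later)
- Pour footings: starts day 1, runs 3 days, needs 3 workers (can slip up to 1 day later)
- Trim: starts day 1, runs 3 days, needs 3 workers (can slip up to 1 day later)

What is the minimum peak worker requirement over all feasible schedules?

10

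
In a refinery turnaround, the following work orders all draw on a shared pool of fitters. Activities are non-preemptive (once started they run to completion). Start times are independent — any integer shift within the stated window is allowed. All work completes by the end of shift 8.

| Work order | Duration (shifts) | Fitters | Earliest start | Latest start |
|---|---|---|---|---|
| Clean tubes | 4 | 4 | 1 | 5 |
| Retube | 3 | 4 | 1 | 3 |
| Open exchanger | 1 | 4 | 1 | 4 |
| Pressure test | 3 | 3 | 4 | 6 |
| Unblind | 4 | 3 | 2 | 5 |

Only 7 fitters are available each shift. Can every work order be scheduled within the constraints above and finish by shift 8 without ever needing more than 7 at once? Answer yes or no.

Schedule Clean tubes@5, Retube@1, Open exchanger@4, Pressure test@6, Unblind@2: s1:4  s2:7  s3:7  s4:7  s5:7  s6:7  s7:7  s8:7 — peak 7 ≤ 7.

yes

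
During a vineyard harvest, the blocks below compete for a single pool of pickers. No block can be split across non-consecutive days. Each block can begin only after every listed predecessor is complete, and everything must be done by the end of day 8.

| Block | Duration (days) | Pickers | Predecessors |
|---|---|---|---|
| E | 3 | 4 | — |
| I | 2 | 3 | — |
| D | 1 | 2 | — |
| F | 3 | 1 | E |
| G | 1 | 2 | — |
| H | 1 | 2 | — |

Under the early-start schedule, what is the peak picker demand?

13

Early-start schedule: E@1, I@1, D@1, F@4, G@1, H@1.
Load per day: day 1: 13, day 2: 7, day 3: 4, day 4: 1, day 5: 1, day 6: 1, day 7: 0, day 8: 0.
Peak is 13.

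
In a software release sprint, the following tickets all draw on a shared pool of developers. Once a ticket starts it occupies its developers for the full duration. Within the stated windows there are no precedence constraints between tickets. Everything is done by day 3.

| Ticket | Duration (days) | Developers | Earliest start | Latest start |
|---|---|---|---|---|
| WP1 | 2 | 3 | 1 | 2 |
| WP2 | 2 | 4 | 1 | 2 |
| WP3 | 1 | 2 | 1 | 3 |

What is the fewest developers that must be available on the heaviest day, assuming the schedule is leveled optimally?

Early-start (WP1@1, WP2@1, WP3@1) gives peak 9: d1:9  d2:7  d3:0.
Shift WP3→3.
Schedule WP1@1, WP2@1, WP3@3: d1:7  d2:7  d3:2 — peak 7.
No arrangement of the 12 feasible schedules does better.

7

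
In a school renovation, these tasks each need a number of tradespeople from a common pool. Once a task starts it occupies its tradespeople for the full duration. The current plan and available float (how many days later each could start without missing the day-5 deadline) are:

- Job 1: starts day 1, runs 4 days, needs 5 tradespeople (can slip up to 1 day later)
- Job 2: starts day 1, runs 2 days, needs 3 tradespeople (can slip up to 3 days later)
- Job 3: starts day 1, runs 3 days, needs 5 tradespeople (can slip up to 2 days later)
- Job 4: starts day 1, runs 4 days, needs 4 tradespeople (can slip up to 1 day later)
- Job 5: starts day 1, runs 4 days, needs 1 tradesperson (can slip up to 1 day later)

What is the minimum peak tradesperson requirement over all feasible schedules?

Early-start (Job 1@1, Job 2@1, Job 3@1, Job 4@1, Job 5@1) gives peak 18: d1:18  d2:18  d3:15  d4:10  d5:0.
Shift Job 3→3.
Schedule Job 1@1, Job 2@1, Job 3@3, Job 4@1, Job 5@1: d1:13  d2:13  d3:15  d4:15  d5:5 — peak 15.

15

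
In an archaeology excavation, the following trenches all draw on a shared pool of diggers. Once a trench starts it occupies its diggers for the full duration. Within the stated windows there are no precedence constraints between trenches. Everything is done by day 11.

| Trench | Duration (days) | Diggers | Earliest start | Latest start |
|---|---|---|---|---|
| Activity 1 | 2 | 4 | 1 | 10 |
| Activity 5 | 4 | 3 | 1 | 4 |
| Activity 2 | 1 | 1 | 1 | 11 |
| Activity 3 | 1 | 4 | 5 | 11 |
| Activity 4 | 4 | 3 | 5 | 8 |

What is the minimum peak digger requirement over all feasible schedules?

4

Early-start (Activity 1@1, Activity 5@1, Activity 2@1, Activity 3@5, Activity 4@5) gives peak 8: d1:8  d2:7  d3:3  d4:3  d5:7  d6:3  d7:3  d8:3  d9:0  d10:0  d11:0.
Shift Activity 5→3, Activity 2→3, Activity 3→7, Activity 4→8.
Schedule Activity 1@1, Activity 5@3, Activity 2@3, Activity 3@7, Activity 4@8: d1:4  d2:4  d3:4  d4:3  d5:3  d6:3  d7:4  d8:3  d9:3  d10:3  d11:3 — peak 4.
Total digger-days = 37 over 11 days ⇒ peak ≥ ⌈37/11⌉ = 4, so 4 is optimal.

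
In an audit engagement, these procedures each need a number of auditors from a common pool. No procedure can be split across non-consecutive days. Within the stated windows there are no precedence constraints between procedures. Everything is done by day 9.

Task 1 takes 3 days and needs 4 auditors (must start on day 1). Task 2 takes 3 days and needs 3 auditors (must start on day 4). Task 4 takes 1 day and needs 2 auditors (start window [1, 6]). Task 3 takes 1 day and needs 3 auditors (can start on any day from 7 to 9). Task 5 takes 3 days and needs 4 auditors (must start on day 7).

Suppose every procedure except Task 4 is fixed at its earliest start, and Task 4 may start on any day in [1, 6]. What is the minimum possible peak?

7

Task 4@1: d1:6  d2:4  d3:4  d4:3  d5:3  d6:3  d7:7  d8:4  d9:4 → peak 7
Task 4@2: d1:4  d2:6  d3:4  d4:3  d5:3  d6:3  d7:7  d8:4  d9:4 → peak 7
Task 4@3: d1:4  d2:4  d3:6  d4:3  d5:3  d6:3  d7:7  d8:4  d9:4 → peak 7
Task 4@4: d1:4  d2:4  d3:4  d4:5  d5:3  d6:3  d7:7  d8:4  d9:4 → peak 7
Task 4@5: d1:4  d2:4  d3:4  d4:3  d5:5  d6:3  d7:7  d8:4  d9:4 → peak 7
Task 4@6: d1:4  d2:4  d3:4  d4:3  d5:3  d6:5  d7:7  d8:4  d9:4 → peak 7
Best is Task 4@1, peak 7.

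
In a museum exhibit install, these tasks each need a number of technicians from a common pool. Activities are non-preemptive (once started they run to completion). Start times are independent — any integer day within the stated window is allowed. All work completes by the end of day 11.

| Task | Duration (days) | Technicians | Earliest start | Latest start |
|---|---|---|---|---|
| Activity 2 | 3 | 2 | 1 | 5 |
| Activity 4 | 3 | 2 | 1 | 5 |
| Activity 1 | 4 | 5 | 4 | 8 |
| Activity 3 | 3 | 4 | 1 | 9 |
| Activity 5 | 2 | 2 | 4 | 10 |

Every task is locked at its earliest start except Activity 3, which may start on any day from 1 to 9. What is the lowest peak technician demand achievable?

Activity 3@1: d1:8  d2:8  d3:8  d4:7  d5:7  d6:5  d7:5  d8:0  d9:0  d10:0  d11:0 → peak 8
Activity 3@2: d1:4  d2:8  d3:8  d4:11  d5:7  d6:5  d7:5  d8:0  d9:0  d10:0  d11:0 → peak 11
Activity 3@3: d1:4  d2:4  d3:8  d4:11  d5:11  d6:5  d7:5  d8:0  d9:0  d10:0  d11:0 → peak 11
Activity 3@4: d1:4  d2:4  d3:4  d4:11  d5:11  d6:9  d7:5  d8:0  d9:0  d10:0  d11:0 → peak 11
Activity 3@5: d1:4  d2:4  d3:4  d4:7  d5:11  d6:9  d7:9  d8:0  d9:0  d10:0  d11:0 → peak 11
Activity 3@6: d1:4  d2:4  d3:4  d4:7  d5:7  d6:9  d7:9  d8:4  d9:0  d10:0  d11:0 → peak 9
Activity 3@7: d1:4  d2:4  d3:4  d4:7  d5:7  d6:5  d7:9  d8:4  d9:4  d10:0  d11:0 → peak 9
Activity 3@8: d1:4  d2:4  d3:4  d4:7  d5:7  d6:5  d7:5  d8:4  d9:4  d10:4  d11:0 → peak 7
Activity 3@9: d1:4  d2:4  d3:4  d4:7  d5:7  d6:5  d7:5  d8:0  d9:4  d10:4  d11:4 → peak 7
Best is Activity 3@8, peak 7.

7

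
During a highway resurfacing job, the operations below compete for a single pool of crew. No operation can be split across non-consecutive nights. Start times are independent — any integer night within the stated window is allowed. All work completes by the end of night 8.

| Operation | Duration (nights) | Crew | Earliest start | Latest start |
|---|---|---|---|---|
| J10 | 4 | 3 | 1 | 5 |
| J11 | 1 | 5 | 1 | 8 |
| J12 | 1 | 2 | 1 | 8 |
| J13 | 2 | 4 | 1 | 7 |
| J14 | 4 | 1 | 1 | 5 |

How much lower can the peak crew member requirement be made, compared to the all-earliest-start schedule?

10

Early-start peak: n1:15  n2:8  n3:4  n4:4  n5:0  n6:0  n7:0  n8:0 ⇒ 15.
Leveled (J10@1, J11@5, J12@6, J13@7, J14@1): n1:4  n2:4  n3:4  n4:4  n5:5  n6:2  n7:4  n8:4 ⇒ 5.
Reduction 15 − 5 = 10.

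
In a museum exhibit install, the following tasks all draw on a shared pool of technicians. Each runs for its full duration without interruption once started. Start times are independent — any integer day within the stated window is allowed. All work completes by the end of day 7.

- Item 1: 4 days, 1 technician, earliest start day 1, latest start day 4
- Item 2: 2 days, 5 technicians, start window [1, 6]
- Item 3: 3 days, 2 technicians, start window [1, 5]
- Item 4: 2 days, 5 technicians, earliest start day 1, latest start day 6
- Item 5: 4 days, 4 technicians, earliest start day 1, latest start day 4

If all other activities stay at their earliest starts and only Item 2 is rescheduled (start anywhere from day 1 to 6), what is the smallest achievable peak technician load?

Item 2@1: d1:17  d2:17  d3:7  d4:5  d5:0  d6:0  d7:0 → peak 17
Item 2@2: d1:12  d2:17  d3:12  d4:5  d5:0  d6:0  d7:0 → peak 17
Item 2@3: d1:12  d2:12  d3:12  d4:10  d5:0  d6:0  d7:0 → peak 12
Item 2@4: d1:12  d2:12  d3:7  d4:10  d5:5  d6:0  d7:0 → peak 12
Item 2@5: d1:12  d2:12  d3:7  d4:5  d5:5  d6:5  d7:0 → peak 12
Item 2@6: d1:12  d2:12  d3:7  d4:5  d5:0  d6:5  d7:5 → peak 12
Best is Item 2@3, peak 12.

12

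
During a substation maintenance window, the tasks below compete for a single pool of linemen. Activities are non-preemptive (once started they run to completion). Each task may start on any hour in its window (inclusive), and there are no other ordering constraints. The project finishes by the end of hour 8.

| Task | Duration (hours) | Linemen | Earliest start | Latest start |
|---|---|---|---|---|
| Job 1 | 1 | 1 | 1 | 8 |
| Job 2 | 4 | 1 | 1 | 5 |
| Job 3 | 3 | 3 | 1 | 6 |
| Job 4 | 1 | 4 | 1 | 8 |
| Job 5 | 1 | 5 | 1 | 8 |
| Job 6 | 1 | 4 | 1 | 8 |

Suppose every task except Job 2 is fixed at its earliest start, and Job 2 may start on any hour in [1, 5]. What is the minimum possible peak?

17

Job 2@1: h1:18  h2:4  h3:4  h4:1  h5:0  h6:0  h7:0  h8:0 → peak 18
Job 2@2: h1:17  h2:4  h3:4  h4:1  h5:1  h6:0  h7:0  h8:0 → peak 17
Job 2@3: h1:17  h2:3  h3:4  h4:1  h5:1  h6:1  h7:0  h8:0 → peak 17
Job 2@4: h1:17  h2:3  h3:3  h4:1  h5:1  h6:1  h7:1  h8:0 → peak 17
Job 2@5: h1:17  h2:3  h3:3  h4:0  h5:1  h6:1  h7:1  h8:1 → peak 17
Best is Job 2@2, peak 17.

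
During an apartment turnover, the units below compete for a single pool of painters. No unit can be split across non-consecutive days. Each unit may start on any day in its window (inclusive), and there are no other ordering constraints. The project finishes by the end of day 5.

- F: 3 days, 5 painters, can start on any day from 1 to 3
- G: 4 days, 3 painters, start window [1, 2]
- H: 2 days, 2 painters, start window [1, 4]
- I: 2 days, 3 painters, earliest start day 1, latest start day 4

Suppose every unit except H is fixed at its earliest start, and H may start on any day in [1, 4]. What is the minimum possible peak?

H@1: d1:13  d2:13  d3:8  d4:3  d5:0 → peak 13
H@2: d1:11  d2:13  d3:10  d4:3  d5:0 → peak 13
H@3: d1:11  d2:11  d3:10  d4:5  d5:0 → peak 11
H@4: d1:11  d2:11  d3:8  d4:5  d5:2 → peak 11
Best is H@3, peak 11.

11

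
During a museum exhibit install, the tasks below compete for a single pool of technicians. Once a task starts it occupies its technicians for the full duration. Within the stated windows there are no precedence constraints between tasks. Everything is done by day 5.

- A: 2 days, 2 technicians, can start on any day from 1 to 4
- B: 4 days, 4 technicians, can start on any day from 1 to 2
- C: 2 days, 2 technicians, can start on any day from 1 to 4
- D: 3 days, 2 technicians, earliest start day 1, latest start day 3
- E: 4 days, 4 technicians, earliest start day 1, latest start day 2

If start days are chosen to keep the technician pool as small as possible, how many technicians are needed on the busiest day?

12

Early-start (A@1, B@1, C@1, D@1, E@1) gives peak 14: d1:14  d2:14  d3:10  d4:8  d5:0.
Shift D→3.
Schedule A@1, B@1, C@1, D@3, E@1: d1:12  d2:12  d3:10  d4:10  d5:2 — peak 12.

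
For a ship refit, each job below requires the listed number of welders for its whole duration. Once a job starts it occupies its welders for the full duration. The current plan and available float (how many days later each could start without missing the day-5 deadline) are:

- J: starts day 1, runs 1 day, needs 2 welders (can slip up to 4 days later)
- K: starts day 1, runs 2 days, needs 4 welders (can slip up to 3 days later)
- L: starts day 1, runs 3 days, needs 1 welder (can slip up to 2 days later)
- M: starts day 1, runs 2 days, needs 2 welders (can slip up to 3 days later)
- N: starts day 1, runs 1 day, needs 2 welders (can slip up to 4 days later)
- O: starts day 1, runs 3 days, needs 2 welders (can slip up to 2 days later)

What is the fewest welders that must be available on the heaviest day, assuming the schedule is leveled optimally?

6

Early-start (J@1, K@1, L@1, M@1, N@1, O@1) gives peak 13: d1:13  d2:9  d3:3  d4:0  d5:0.
Shift L→2, M→3, N→5, O→3.
Schedule J@1, K@1, L@2, M@3, N@5, O@3: d1:6  d2:5  d3:5  d4:5  d5:4 — peak 6.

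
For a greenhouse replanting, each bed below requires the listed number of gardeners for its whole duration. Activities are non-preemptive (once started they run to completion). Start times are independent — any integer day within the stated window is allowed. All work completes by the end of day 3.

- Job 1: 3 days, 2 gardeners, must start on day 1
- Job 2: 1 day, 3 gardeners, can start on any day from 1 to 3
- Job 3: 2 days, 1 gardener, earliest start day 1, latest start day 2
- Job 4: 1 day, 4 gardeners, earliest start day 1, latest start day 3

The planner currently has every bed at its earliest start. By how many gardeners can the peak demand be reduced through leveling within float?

Early-start peak: d1:10  d2:3  d3:2 ⇒ 10.
Leveled (Job 1@1, Job 2@1, Job 3@1, Job 4@3): d1:6  d2:3  d3:6 ⇒ 6.
Reduction 10 − 6 = 4.

4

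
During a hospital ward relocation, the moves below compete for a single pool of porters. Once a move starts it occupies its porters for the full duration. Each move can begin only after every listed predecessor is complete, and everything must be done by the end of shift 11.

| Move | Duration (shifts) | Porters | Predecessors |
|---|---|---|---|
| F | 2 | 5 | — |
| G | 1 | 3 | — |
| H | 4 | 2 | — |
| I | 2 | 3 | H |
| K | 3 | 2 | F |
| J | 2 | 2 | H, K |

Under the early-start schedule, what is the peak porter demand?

10

Early-start schedule: F@1, G@1, H@1, I@5, K@3, J@6.
Load per shift: shift 1: 10, shift 2: 7, shift 3: 4, shift 4: 4, shift 5: 5, shift 6: 5, shift 7: 2, shift 8: 0, shift 9: 0, shift 10: 0, shift 11: 0.
Peak is 10.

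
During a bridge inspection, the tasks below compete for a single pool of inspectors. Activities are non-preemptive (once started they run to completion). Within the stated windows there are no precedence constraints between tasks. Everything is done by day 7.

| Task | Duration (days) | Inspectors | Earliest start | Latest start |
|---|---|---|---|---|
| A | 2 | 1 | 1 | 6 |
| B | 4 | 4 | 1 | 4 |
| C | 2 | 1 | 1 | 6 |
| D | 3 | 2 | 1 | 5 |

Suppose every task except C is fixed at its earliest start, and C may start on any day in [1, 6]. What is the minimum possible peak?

C@1: d1:8  d2:8  d3:6  d4:4  d5:0  d6:0  d7:0 → peak 8
C@2: d1:7  d2:8  d3:7  d4:4  d5:0  d6:0  d7:0 → peak 8
C@3: d1:7  d2:7  d3:7  d4:5  d5:0  d6:0  d7:0 → peak 7
C@4: d1:7  d2:7  d3:6  d4:5  d5:1  d6:0  d7:0 → peak 7
C@5: d1:7  d2:7  d3:6  d4:4  d5:1  d6:1  d7:0 → peak 7
C@6: d1:7  d2:7  d3:6  d4:4  d5:0  d6:1  d7:1 → peak 7
Best is C@3, peak 7.

7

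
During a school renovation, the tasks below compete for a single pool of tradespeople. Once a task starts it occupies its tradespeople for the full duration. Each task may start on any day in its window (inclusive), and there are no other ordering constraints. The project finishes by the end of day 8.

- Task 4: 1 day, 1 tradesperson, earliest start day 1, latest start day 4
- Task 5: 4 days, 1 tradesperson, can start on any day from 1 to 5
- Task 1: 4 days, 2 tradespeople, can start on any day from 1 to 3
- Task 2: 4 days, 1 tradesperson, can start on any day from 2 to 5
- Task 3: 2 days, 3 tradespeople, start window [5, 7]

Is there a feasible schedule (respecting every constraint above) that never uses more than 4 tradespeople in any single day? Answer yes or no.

yes

Schedule Task 4@1, Task 5@1, Task 1@1, Task 2@2, Task 3@5: d1:4  d2:4  d3:4  d4:4  d5:4  d6:3  d7:0  d8:0 — peak 4 ≤ 4.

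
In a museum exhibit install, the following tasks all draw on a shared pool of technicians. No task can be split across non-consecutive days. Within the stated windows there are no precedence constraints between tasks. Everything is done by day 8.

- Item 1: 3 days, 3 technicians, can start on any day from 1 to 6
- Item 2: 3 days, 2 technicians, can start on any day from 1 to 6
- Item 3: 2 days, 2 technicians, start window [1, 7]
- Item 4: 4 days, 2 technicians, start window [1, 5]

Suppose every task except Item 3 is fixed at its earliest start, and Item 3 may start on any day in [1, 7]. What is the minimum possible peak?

7

Item 3@1: d1:9  d2:9  d3:7  d4:2  d5:0  d6:0  d7:0  d8:0 → peak 9
Item 3@2: d1:7  d2:9  d3:9  d4:2  d5:0  d6:0  d7:0  d8:0 → peak 9
Item 3@3: d1:7  d2:7  d3:9  d4:4  d5:0  d6:0  d7:0  d8:0 → peak 9
Item 3@4: d1:7  d2:7  d3:7  d4:4  d5:2  d6:0  d7:0  d8:0 → peak 7
Item 3@5: d1:7  d2:7  d3:7  d4:2  d5:2  d6:2  d7:0  d8:0 → peak 7
Item 3@6: d1:7  d2:7  d3:7  d4:2  d5:0  d6:2  d7:2  d8:0 → peak 7
Item 3@7: d1:7  d2:7  d3:7  d4:2  d5:0  d6:0  d7:2  d8:2 → peak 7
Best is Item 3@4, peak 7.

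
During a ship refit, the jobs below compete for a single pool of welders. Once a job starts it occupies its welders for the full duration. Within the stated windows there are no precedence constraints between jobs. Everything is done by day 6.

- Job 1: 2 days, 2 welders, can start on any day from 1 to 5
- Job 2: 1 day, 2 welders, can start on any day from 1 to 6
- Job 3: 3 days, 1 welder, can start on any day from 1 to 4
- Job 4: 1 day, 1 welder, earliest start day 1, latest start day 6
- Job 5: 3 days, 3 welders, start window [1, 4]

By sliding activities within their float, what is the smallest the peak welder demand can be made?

4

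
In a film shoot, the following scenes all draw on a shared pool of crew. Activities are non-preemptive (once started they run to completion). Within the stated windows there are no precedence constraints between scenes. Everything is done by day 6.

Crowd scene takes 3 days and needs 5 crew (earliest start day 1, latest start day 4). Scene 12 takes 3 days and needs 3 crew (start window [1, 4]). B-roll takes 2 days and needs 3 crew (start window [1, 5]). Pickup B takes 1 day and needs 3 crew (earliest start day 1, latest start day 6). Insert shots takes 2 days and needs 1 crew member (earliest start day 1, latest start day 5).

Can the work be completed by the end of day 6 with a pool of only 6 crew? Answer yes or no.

Schedule Crowd scene@1, Scene 12@4, B-roll@4, Pickup B@6, Insert shots@1: d1:6  d2:6  d3:5  d4:6  d5:6  d6:6 — peak 6 ≤ 6.

yes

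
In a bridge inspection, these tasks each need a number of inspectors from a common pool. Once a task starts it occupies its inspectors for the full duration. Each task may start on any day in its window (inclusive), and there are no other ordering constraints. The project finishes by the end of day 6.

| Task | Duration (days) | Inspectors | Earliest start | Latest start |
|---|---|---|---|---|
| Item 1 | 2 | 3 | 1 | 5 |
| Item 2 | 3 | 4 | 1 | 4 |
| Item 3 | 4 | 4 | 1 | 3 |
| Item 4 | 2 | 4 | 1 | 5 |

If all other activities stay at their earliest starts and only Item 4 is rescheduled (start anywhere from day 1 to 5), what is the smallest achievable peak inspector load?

11

Item 4@1: d1:15  d2:15  d3:8  d4:4  d5:0  d6:0 → peak 15
Item 4@2: d1:11  d2:15  d3:12  d4:4  d5:0  d6:0 → peak 15
Item 4@3: d1:11  d2:11  d3:12  d4:8  d5:0  d6:0 → peak 12
Item 4@4: d1:11  d2:11  d3:8  d4:8  d5:4  d6:0 → peak 11
Item 4@5: d1:11  d2:11  d3:8  d4:4  d5:4  d6:4 → peak 11
Best is Item 4@4, peak 11.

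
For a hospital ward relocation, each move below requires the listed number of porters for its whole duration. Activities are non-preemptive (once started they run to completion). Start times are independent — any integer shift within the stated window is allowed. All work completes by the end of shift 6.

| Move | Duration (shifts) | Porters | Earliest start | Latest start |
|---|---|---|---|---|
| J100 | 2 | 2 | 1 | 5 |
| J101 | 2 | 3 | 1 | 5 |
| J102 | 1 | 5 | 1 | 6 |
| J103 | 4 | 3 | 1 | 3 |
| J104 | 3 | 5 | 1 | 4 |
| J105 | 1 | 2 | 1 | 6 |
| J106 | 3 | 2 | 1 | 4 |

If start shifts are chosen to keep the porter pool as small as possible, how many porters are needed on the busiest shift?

Early-start (J100@1, J101@1, J102@1, J103@1, J104@1, J105@1, J106@1) gives peak 22: s1:22  s2:15  s3:10  s4:3  s5:0  s6:0.
Shift J101→2, J103→3, J104→4, J105→2.
Schedule J100@1, J101@2, J102@1, J103@3, J104@4, J105@2, J106@1: s1:9  s2:9  s3:8  s4:8  s5:8  s6:8 — peak 9.
Total porter-shifts = 50 over 6 shifts ⇒ peak ≥ ⌈50/6⌉ = 9, so 9 is optimal.

9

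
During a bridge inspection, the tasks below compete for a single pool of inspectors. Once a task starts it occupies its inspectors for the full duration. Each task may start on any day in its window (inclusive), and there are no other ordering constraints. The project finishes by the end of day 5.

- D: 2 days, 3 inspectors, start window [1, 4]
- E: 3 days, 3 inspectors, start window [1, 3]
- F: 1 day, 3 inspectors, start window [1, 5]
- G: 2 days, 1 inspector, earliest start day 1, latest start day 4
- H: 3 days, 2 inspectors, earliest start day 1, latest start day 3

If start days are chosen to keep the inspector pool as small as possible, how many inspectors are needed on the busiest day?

6

Early-start (D@1, E@1, F@1, G@1, H@1) gives peak 12: d1:12  d2:9  d3:5  d4:0  d5:0.
Shift F→4, G→3, H→3.
Schedule D@1, E@1, F@4, G@3, H@3: d1:6  d2:6  d3:6  d4:6  d5:2 — peak 6.
Total inspector-days = 26 over 5 days ⇒ peak ≥ ⌈26/5⌉ = 6, so 6 is optimal.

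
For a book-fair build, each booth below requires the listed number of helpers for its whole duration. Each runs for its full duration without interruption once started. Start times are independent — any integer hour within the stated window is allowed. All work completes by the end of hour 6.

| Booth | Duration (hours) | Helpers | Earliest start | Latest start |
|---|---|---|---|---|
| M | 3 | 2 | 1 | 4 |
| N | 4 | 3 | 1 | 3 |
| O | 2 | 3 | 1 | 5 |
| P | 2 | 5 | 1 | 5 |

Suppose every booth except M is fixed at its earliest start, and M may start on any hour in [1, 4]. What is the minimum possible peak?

M@1: h1:13  h2:13  h3:5  h4:3  h5:0  h6:0 → peak 13
M@2: h1:11  h2:13  h3:5  h4:5  h5:0  h6:0 → peak 13
M@3: h1:11  h2:11  h3:5  h4:5  h5:2  h6:0 → peak 11
M@4: h1:11  h2:11  h3:3  h4:5  h5:2  h6:2 → peak 11
Best is M@3, peak 11.

11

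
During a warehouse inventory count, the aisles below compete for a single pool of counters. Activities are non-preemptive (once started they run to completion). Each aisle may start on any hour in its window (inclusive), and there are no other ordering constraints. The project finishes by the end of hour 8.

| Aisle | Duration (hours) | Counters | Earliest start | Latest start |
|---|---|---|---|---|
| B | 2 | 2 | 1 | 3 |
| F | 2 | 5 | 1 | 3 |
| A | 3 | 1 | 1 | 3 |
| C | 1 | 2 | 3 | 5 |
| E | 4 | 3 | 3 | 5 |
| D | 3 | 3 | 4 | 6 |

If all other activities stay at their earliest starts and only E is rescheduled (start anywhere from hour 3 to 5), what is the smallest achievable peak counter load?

E@3: h1:8  h2:8  h3:6  h4:6  h5:6  h6:6  h7:0  h8:0 → peak 8
E@4: h1:8  h2:8  h3:3  h4:6  h5:6  h6:6  h7:3  h8:0 → peak 8
E@5: h1:8  h2:8  h3:3  h4:3  h5:6  h6:6  h7:3  h8:3 → peak 8
Best is E@3, peak 8.

8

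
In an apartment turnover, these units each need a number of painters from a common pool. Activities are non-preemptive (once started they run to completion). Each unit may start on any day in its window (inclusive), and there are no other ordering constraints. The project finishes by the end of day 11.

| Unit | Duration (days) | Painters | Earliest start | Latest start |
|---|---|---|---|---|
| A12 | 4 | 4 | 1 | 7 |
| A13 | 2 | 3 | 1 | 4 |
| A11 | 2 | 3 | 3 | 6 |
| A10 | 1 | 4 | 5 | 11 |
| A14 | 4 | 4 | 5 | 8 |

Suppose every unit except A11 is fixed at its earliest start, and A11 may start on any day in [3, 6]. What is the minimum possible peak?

8

A11@3: d1:7  d2:7  d3:7  d4:7  d5:8  d6:4  d7:4  d8:4  d9:0  d10:0  d11:0 → peak 8
A11@4: d1:7  d2:7  d3:4  d4:7  d5:11  d6:4  d7:4  d8:4  d9:0  d10:0  d11:0 → peak 11
A11@5: d1:7  d2:7  d3:4  d4:4  d5:11  d6:7  d7:4  d8:4  d9:0  d10:0  d11:0 → peak 11
A11@6: d1:7  d2:7  d3:4  d4:4  d5:8  d6:7  d7:7  d8:4  d9:0  d10:0  d11:0 → peak 8
Best is A11@3, peak 8.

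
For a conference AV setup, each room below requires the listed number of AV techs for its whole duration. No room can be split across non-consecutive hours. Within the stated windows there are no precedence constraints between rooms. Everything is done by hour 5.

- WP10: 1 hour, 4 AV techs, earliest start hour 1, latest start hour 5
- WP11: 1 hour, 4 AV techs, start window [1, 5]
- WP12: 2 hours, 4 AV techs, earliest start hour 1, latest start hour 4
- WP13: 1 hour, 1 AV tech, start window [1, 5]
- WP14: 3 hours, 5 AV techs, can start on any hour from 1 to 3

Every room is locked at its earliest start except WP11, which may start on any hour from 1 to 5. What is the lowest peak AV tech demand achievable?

WP11@1: h1:18  h2:9  h3:5  h4:0  h5:0 → peak 18
WP11@2: h1:14  h2:13  h3:5  h4:0  h5:0 → peak 14
WP11@3: h1:14  h2:9  h3:9  h4:0  h5:0 → peak 14
WP11@4: h1:14  h2:9  h3:5  h4:4  h5:0 → peak 14
WP11@5: h1:14  h2:9  h3:5  h4:0  h5:4 → peak 14
Best is WP11@2, peak 14.

14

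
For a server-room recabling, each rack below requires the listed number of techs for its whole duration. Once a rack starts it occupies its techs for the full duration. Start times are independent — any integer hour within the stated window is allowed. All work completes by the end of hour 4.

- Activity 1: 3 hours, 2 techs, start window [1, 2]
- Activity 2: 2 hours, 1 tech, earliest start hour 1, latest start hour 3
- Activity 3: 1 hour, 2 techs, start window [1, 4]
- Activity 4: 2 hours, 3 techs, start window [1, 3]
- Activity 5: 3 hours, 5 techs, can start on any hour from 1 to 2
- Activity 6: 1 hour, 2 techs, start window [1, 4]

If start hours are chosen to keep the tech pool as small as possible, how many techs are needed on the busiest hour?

Early-start (Activity 1@1, Activity 2@1, Activity 3@1, Activity 4@1, Activity 5@1, Activity 6@1) gives peak 15: h1:15  h2:11  h3:7  h4:0.
Shift Activity 4→3, Activity 6→2.
Schedule Activity 1@1, Activity 2@1, Activity 3@1, Activity 4@3, Activity 5@1, Activity 6@2: h1:10  h2:10  h3:10  h4:3 — peak 10.

10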